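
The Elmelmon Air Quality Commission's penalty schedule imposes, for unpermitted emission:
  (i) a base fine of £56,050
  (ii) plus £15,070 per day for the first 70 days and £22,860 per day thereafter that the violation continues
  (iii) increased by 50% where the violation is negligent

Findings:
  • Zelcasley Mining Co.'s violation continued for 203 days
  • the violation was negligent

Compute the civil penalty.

Civil penalty: £6,226,995

First 70 days: 70 × £15,070 = £1,054,900
Remaining days: (203 − 70) × £22,860 = £3,040,380
Per-day component: £1,054,900 + £3,040,380 = £4,095,280
Base plus per-day: £56,050 + £4,095,280 = £4,151,330
Enhancement: 50% of £4,151,330 = £2,075,665
Enhanced fine: £4,151,330 + £2,075,665 = £6,226,995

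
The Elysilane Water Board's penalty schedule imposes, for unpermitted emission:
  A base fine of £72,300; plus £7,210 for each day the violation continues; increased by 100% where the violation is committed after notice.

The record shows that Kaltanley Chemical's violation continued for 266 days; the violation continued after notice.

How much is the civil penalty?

£3,980,320

Per-day component: 266 × £7,210 = £1,917,860
Base plus per-day: £72,300 + £1,917,860 = £1,990,160
Enhancement: 100% of £1,990,160 = £1,990,160
Enhanced fine: £1,990,160 + £1,990,160 = £3,980,320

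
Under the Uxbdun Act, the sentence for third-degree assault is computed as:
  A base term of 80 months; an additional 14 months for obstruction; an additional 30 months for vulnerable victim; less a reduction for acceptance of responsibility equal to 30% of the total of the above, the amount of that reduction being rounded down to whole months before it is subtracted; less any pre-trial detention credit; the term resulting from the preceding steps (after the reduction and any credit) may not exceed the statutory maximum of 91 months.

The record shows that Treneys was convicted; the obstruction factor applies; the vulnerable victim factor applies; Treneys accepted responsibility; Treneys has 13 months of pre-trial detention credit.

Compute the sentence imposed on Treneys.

74 months

Obstruction enhancement: +14 months
Vulnerable victim enhancement: +30 months
Adjusted term: 80 months + 14 months + 30 months = 124 months
Acceptance of responsibility reduction: 30% of 124 months = 37 months (rounded down)
After reduction: 124 − 37 = 87 months
Less pre-trial detention credit: 87 months − 13 months = 74 months
Cap at 91 months: 74 months is within the cap, no reduction.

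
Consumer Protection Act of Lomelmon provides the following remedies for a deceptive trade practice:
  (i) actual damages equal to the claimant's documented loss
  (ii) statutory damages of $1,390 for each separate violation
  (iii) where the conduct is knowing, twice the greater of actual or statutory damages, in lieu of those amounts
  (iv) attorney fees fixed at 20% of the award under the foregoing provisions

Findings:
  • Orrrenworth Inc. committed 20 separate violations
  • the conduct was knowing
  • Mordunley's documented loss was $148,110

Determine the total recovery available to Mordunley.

$355,464

Statutory damages: 20 × $1,390 = $27,800
Greater of actual damages ($148,110) or statutory damages ($27,800): $148,110
Doubled: 2 × $148,110 = $296,220
Attorney fees: 20% of $296,220 = $59,244
Total recovery: $296,220 + $59,244 = $355,464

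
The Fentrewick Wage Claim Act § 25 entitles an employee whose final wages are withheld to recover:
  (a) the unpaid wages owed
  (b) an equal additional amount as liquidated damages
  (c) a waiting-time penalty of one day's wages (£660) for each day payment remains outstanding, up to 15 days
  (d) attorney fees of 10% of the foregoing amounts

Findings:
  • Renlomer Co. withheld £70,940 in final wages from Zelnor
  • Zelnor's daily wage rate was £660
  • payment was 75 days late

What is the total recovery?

Liquidated damages (equal amount): £70,940
Penalty days: min(75, 15) = 15
Waiting-time penalty: 15 × £660 = £9,900
Subtotal: £70,940 + £70,940 + £9,900 = £151,780
Attorney fees: 10% of £151,780 = £15,178
Total award: £151,780 + £15,178 = £166,958

£166,958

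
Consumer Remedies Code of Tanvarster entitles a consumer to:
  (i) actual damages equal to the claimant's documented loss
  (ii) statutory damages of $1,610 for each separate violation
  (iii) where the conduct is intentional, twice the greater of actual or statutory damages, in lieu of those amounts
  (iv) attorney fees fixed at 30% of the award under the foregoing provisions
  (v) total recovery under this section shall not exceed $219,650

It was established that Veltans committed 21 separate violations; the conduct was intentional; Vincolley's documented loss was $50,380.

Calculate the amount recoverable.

Statutory damages: 21 × $1,610 = $33,810
Greater of actual damages ($50,380) or statutory damages ($33,810): $50,380
Doubled: 2 × $50,380 = $100,760
Attorney fees: 30% of $100,760 = $30,228
Total before cap: $100,760 + $30,228 = $130,988
Cap at $219,650: $130,988 is within the cap, no reduction.

Total recovery: $130,988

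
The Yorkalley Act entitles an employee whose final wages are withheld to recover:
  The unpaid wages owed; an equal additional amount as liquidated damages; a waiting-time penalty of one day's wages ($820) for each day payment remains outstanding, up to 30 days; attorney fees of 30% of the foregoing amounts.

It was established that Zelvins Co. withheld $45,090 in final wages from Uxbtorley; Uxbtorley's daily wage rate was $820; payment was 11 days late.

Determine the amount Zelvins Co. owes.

$128,960

Liquidated damages (equal amount): $45,090
Penalty days: min(11, 30) = 11
Waiting-time penalty: 11 × $820 = $9,020
Subtotal: $45,090 + $45,090 + $9,020 = $99,200
Attorney fees: 30% of $99,200 = $29,760
Total award: $99,200 + $29,760 = $128,960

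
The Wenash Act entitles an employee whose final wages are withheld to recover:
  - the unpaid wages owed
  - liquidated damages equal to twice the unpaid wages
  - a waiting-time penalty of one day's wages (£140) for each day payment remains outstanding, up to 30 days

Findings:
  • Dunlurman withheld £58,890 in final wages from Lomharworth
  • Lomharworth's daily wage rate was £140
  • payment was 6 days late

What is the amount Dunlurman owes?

Doubled: 2 × £58,890 = £117,780
Penalty days: min(6, 30) = 6
Waiting-time penalty: 6 × £140 = £840
Total award: £58,890 + £117,780 + £840 = £177,510

£177,510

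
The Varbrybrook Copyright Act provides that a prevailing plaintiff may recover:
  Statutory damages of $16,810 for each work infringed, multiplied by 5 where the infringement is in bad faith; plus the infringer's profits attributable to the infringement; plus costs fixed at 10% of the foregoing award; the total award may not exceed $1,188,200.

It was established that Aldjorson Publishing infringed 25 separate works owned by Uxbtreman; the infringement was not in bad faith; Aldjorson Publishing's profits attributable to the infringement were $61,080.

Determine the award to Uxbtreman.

$529,463

Statutory damages: 25 × $16,810 = $420,250
Infringement not in bad faith: no ×5 enhancement.
Combined award: $420,250 + $61,080 = $481,330
Costs: 10% of $481,330 = $48,133
Award plus costs: $481,330 + $48,133 = $529,463
Cap at $1,188,200: $529,463 is within the cap, no reduction.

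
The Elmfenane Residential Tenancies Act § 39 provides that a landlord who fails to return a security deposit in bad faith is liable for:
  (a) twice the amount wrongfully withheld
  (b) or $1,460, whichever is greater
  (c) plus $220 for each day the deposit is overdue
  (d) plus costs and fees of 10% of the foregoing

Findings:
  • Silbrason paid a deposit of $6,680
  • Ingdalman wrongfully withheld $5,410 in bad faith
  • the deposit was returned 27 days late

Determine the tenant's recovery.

Recovery: $18,436

Doubled: 2 × $5,410 = $10,820
Minimum $1,460: $10,820 meets the minimum, no increase.
Late-return penalty: 27 × $220 = $5,940
Damages plus late penalty: $10,820 + $5,940 = $16,760
Costs and fees: 10% of $16,760 = $1,676
Total recovery: $16,760 + $1,676 = $18,436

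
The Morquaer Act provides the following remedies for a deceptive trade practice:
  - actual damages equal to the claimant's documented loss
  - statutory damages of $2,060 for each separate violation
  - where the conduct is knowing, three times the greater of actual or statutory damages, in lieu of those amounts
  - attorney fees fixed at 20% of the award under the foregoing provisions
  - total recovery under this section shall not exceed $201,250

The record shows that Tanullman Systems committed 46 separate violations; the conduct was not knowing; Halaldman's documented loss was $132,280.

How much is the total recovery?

$201,250

Statutory damages: 46 × $2,060 = $94,760
Conduct not knowing: the in-lieu enhancement does not apply.
Actual plus statutory damages: $132,280 + $94,760 = $227,040
Attorney fees: 20% of $227,040 = $45,408
Total before cap: $227,040 + $45,408 = $272,448
Cap at $201,250: $272,448 exceeds the cap → $201,250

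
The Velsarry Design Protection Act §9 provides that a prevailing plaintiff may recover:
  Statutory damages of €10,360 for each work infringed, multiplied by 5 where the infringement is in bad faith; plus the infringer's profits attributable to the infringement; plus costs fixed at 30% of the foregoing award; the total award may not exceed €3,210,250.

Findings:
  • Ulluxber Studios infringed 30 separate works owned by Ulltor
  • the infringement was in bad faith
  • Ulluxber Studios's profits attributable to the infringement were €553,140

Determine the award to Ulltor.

€2,739,282

Statutory damages: 30 × €10,360 = €310,800
Multiplied by 5: 5 × €310,800 = €1,554,000
Combined award: €1,554,000 + €553,140 = €2,107,140
Costs: 30% of €2,107,140 = €632,142
Award plus costs: €2,107,140 + €632,142 = €2,739,282
Cap at €3,210,250: €2,739,282 is within the cap, no reduction.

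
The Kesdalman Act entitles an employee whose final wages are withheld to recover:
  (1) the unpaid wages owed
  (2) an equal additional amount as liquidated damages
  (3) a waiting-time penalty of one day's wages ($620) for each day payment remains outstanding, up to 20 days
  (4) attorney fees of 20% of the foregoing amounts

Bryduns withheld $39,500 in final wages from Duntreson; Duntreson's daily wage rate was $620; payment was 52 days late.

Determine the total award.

Liquidated damages (equal amount): $39,500
Penalty days: min(52, 20) = 20
Waiting-time penalty: 20 × $620 = $12,400
Subtotal: $39,500 + $39,500 + $12,400 = $91,400
Attorney fees: 20% of $91,400 = $18,280
Total award: $91,400 + $18,280 = $109,680

$109,680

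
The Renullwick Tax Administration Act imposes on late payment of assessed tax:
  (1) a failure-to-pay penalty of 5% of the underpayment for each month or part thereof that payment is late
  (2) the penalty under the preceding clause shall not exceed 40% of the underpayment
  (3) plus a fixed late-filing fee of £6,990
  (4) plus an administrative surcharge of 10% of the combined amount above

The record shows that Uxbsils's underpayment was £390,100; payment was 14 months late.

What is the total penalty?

Accrued rate: 5% × 14 = 70%, capped at 40% → 40%
Failure-to-pay penalty: 40% of £390,100 = £156,040
Penalty before surcharge: £156,040 + £6,990 = £163,030
Administrative surcharge: 10% of £163,030 = £16,303
Total penalty: £163,030 + £16,303 = £179,333

£179,333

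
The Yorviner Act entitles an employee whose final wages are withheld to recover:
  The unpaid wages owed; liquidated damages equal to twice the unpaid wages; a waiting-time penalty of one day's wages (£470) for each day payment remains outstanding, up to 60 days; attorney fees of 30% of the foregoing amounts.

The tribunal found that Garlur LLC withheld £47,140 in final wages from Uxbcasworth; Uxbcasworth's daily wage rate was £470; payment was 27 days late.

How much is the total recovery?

£200,343

Doubled: 2 × £47,140 = £94,280
Penalty days: min(27, 60) = 27
Waiting-time penalty: 27 × £470 = £12,690
Subtotal: £47,140 + £94,280 + £12,690 = £154,110
Attorney fees: 30% of £154,110 = £46,233
Total award: £154,110 + £46,233 = £200,343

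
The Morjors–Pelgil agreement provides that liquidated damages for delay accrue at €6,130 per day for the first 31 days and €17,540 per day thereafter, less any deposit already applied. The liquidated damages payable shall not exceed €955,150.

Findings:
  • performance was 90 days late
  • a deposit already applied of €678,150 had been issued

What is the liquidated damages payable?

€546,740

First 31 days: 31 × €6,130 = €190,030
Remaining days: (90 − 31) × €17,540 = €1,034,860
Accrued per-day damages: €190,030 + €1,034,860 = €1,224,890
Less deposit already applied: €1,224,890 − €678,150 = €546,740
Cap at €955,150: €546,740 is within the cap, no reduction.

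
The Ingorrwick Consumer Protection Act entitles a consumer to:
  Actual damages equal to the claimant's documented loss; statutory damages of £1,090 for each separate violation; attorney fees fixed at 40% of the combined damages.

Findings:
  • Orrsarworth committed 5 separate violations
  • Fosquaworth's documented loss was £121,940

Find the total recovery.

£178,346

Statutory damages: 5 × £1,090 = £5,450
Combined damages: £121,940 + £5,450 = £127,390
Attorney fees: 40% of £127,390 = £50,956
Total recovery: £127,390 + £50,956 = £178,346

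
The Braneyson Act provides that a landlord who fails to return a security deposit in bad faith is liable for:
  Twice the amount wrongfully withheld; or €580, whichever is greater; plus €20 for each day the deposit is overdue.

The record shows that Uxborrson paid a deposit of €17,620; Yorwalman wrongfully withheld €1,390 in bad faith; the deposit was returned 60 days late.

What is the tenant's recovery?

€3,980

Doubled: 2 × €1,390 = €2,780
Minimum €580: €2,780 meets the minimum, no increase.
Late-return penalty: 60 × €20 = €1,200
Damages plus late penalty: €2,780 + €1,200 = €3,980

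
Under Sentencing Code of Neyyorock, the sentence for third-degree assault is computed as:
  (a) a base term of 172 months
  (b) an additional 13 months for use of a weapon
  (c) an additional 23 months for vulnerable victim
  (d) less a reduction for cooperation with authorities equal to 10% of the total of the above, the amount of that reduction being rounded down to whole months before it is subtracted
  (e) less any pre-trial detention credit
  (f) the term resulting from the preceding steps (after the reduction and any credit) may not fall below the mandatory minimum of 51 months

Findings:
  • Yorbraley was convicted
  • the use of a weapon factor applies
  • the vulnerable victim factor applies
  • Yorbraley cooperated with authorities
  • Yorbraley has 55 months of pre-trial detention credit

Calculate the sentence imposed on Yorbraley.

133 months

Use of a weapon enhancement: +13 months
Vulnerable victim enhancement: +23 months
Adjusted term: 172 months + 13 months + 23 months = 208 months
Cooperation with authorities reduction: 10% of 208 months = 20 months (rounded down)
After reduction: 208 − 20 = 188 months
Less pre-trial detention credit: 188 months − 55 months = 133 months
Minimum 51 months: 133 months meets the minimum, no increase.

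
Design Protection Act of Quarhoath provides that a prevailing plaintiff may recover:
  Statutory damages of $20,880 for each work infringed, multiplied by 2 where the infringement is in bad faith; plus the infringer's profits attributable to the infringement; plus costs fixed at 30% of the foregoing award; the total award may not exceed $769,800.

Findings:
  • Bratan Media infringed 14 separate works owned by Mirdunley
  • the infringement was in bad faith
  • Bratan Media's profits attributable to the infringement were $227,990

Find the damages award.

$769,800

Statutory damages: 14 × $20,880 = $292,320
Doubled: 2 × $292,320 = $584,640
Combined award: $584,640 + $227,990 = $812,630
Costs: 30% of $812,630 = $243,789
Award plus costs: $812,630 + $243,789 = $1,056,419
Cap at $769,800: $1,056,419 exceeds the cap → $769,800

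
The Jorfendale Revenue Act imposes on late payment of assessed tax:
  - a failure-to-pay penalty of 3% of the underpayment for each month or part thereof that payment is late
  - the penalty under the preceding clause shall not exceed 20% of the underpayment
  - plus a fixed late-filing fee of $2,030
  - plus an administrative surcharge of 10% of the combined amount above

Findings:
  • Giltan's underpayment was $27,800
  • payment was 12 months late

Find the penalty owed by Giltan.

Accrued rate: 3% × 12 = 36%, capped at 20% → 20%
Failure-to-pay penalty: 20% of $27,800 = $5,560
Penalty before surcharge: $5,560 + $2,030 = $7,590
Administrative surcharge: 10% of $7,590 = $759
Total penalty: $7,590 + $759 = $8,349

Penalty: $8,349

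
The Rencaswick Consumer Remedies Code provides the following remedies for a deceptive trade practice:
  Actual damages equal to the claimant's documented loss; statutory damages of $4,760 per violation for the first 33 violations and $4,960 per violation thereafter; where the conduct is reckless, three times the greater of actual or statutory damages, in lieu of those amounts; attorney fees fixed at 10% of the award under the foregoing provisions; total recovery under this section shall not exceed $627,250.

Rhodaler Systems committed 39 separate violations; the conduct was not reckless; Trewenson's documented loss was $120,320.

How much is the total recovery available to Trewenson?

First 33 violations: 33 × $4,760 = $157,080
Remaining violations: (39 − 33) × $4,960 = $29,760
Statutory damages: $157,080 + $29,760 = $186,840
Conduct not reckless: the in-lieu enhancement does not apply.
Actual plus statutory damages: $120,320 + $186,840 = $307,160
Attorney fees: 10% of $307,160 = $30,716
Total before cap: $307,160 + $30,716 = $337,876
Cap at $627,250: $337,876 is within the cap, no reduction.

$337,876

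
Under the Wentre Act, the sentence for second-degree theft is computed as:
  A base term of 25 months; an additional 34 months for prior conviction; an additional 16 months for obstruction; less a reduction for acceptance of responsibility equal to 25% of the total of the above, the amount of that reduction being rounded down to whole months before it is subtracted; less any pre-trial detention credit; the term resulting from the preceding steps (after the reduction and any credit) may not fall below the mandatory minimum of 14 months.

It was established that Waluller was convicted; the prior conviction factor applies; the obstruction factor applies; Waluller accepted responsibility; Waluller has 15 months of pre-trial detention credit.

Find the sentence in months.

Sentence: 42 months

Prior conviction enhancement: +34 months
Obstruction enhancement: +16 months
Adjusted term: 25 months + 34 months + 16 months = 75 months
Acceptance of responsibility reduction: 25% of 75 months = 18 months (rounded down)
After reduction: 75 − 18 = 57 months
Less pre-trial detention credit: 57 months − 15 months = 42 months
Minimum 14 months: 42 months meets the minimum, no increase.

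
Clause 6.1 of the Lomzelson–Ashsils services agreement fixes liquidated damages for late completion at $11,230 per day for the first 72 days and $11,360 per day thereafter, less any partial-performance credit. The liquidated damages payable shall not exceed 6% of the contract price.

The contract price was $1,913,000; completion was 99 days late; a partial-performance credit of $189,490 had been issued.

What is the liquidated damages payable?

$114,780

First 72 days: 72 × $11,230 = $808,560
Remaining days: (99 − 72) × $11,360 = $306,720
Accrued per-day damages: $808,560 + $306,720 = $1,115,280
Less partial-performance credit: $1,115,280 − $189,490 = $925,790
Cap: 6% of $1,913,000 = $114,780
Cap at $114,780: $925,790 exceeds the cap → $114,780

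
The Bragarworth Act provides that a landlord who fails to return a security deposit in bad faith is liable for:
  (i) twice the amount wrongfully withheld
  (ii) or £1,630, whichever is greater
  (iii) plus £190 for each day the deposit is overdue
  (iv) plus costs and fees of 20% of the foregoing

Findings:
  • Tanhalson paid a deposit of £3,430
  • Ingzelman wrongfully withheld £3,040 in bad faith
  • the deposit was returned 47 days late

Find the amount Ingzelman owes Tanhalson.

£18,012

Doubled: 2 × £3,040 = £6,080
Minimum £1,630: £6,080 meets the minimum, no increase.
Late-return penalty: 47 × £190 = £8,930
Damages plus late penalty: £6,080 + £8,930 = £15,010
Costs and fees: 20% of £15,010 = £3,002
Total recovery: £15,010 + £3,002 = £18,012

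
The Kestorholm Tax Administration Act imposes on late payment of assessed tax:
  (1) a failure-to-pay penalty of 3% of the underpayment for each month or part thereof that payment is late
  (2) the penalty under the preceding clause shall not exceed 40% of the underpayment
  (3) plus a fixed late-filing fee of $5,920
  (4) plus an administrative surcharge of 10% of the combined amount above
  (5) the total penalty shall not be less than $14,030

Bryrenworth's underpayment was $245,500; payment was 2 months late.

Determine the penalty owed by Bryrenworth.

Accrued rate: 3% × 2 = 6%, capped at 40% → 6%
Failure-to-pay penalty: 6% of $245,500 = $14,730
Penalty before surcharge: $14,730 + $5,920 = $20,650
Administrative surcharge: 10% of $20,650 = $2,065
Total penalty: $20,650 + $2,065 = $22,715
Minimum $14,030: $22,715 meets the minimum, no increase.

$22,715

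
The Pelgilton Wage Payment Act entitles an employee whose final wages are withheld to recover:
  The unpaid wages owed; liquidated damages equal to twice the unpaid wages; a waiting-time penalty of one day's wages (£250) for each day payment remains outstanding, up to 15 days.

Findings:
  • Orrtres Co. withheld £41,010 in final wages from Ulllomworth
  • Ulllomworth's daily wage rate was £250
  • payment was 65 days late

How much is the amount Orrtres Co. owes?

£126,780

Doubled: 2 × £41,010 = £82,020
Penalty days: min(65, 15) = 15
Waiting-time penalty: 15 × £250 = £3,750
Total award: £41,010 + £82,020 + £3,750 = £126,780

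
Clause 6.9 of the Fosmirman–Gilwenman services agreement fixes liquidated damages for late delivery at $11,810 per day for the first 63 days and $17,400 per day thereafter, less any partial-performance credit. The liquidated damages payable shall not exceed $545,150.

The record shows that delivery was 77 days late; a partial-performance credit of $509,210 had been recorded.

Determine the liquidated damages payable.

First 63 days: 63 × $11,810 = $744,030
Remaining days: (77 − 63) × $17,400 = $243,600
Accrued per-day damages: $744,030 + $243,600 = $987,630
Less partial-performance credit: $987,630 − $509,210 = $478,420
Cap at $545,150: $478,420 is within the cap, no reduction.

$478,420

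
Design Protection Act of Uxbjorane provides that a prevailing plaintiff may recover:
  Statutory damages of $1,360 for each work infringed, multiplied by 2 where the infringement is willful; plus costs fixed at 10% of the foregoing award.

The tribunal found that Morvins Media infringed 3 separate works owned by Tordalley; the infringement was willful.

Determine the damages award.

Statutory damages: 3 × $1,360 = $4,080
Doubled: 2 × $4,080 = $8,160
Costs: 10% of $8,160 = $816
Award plus costs: $8,160 + $816 = $8,976

$8,976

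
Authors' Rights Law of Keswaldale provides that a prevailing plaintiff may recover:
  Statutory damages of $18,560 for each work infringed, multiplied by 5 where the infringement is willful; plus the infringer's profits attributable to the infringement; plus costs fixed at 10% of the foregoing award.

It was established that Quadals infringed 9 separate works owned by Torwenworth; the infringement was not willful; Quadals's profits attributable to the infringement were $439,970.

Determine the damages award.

Statutory damages: 9 × $18,560 = $167,040
Infringement not willful: no ×5 enhancement.
Combined award: $167,040 + $439,970 = $607,010
Costs: 10% of $607,010 = $60,701
Award plus costs: $607,010 + $60,701 = $667,711

$667,711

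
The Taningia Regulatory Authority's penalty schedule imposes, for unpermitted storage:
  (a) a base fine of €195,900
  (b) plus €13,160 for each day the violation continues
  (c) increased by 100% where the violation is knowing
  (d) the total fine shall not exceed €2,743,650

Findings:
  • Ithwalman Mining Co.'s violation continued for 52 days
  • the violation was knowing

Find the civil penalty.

Per-day component: 52 × €13,160 = €684,320
Base plus per-day: €195,900 + €684,320 = €880,220
Enhancement: 100% of €880,220 = €880,220
Enhanced fine: €880,220 + €880,220 = €1,760,440
Cap at €2,743,650: €1,760,440 is within the cap, no reduction.

€1,760,440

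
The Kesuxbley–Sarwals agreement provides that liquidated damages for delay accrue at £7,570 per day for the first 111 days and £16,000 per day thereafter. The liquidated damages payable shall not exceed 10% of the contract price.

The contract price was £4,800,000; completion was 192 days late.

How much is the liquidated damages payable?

£480,000

First 111 days: 111 × £7,570 = £840,270
Remaining days: (192 − 111) × £16,000 = £1,296,000
Accrued per-day damages: £840,270 + £1,296,000 = £2,136,270
Cap: 10% of £4,800,000 = £480,000
Cap at £480,000: £2,136,270 exceeds the cap → £480,000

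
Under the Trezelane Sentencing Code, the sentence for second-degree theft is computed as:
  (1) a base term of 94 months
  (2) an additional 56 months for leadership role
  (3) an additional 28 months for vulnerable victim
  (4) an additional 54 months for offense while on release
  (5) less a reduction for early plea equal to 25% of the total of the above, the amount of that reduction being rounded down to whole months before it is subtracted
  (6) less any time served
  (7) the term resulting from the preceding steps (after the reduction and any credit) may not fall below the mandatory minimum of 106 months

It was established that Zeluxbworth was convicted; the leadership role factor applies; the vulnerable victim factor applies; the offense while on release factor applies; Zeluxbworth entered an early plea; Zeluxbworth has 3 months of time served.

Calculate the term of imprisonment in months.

Leadership role enhancement: +56 months
Vulnerable victim enhancement: +28 months
Offense while on release enhancement: +54 months
Adjusted term: 94 months + 56 months + 28 months + 54 months = 232 months
Early plea reduction: 25% of 232 months = 58 months (rounded down)
After reduction: 232 − 58 = 174 months
Less time served: 174 months − 3 months = 171 months
Minimum 106 months: 171 months meets the minimum, no increase.

171 months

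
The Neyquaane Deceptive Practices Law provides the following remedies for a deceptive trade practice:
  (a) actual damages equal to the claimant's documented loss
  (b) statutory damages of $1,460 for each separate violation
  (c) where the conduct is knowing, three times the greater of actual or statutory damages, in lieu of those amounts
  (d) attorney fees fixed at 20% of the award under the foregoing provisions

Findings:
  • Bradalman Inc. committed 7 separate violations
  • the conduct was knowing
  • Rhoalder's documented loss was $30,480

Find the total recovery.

Statutory damages: 7 × $1,460 = $10,220
Greater of actual damages ($30,480) or statutory damages ($10,220): $30,480
Trebled: 3 × $30,480 = $91,440
Attorney fees: 20% of $91,440 = $18,288
Total recovery: $91,440 + $18,288 = $109,728

$109,728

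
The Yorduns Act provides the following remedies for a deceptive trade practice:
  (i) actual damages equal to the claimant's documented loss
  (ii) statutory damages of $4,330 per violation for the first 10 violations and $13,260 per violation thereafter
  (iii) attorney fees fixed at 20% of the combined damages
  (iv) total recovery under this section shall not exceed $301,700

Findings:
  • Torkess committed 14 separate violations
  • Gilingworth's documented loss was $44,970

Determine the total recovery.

$169,572

First 10 violations: 10 × $4,330 = $43,300
Remaining violations: (14 − 10) × $13,260 = $53,040
Statutory damages: $43,300 + $53,040 = $96,340
Combined damages: $44,970 + $96,340 = $141,310
Attorney fees: 20% of $141,310 = $28,262
Total before cap: $141,310 + $28,262 = $169,572
Cap at $301,700: $169,572 is within the cap, no reduction.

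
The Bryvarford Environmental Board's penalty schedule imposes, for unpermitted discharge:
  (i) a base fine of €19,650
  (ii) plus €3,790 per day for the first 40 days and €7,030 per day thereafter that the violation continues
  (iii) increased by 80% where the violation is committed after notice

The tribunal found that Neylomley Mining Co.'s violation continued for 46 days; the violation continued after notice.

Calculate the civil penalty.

First 40 days: 40 × €3,790 = €151,600
Remaining days: (46 − 40) × €7,030 = €42,180
Per-day component: €151,600 + €42,180 = €193,780
Base plus per-day: €19,650 + €193,780 = €213,430
Enhancement: 80% of €213,430 = €170,744
Enhanced fine: €213,430 + €170,744 = €384,174

€384,174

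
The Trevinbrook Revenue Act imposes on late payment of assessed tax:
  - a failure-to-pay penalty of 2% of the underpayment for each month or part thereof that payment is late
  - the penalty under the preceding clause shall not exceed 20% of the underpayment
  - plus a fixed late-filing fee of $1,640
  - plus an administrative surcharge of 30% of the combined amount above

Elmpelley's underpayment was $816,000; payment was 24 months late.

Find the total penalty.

$214,292

Accrued rate: 2% × 24 = 48%, capped at 20% → 20%
Failure-to-pay penalty: 20% of $816,000 = $163,200
Penalty before surcharge: $163,200 + $1,640 = $164,840
Administrative surcharge: 30% of $164,840 = $49,452
Total penalty: $164,840 + $49,452 = $214,292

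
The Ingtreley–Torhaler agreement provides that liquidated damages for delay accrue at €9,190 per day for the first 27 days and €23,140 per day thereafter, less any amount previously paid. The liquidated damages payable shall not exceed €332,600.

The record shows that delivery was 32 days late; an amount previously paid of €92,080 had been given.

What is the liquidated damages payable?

First 27 days: 27 × €9,190 = €248,130
Remaining days: (32 − 27) × €23,140 = €115,700
Accrued per-day damages: €248,130 + €115,700 = €363,830
Less amount previously paid: €363,830 − €92,080 = €271,750
Cap at €332,600: €271,750 is within the cap, no reduction.

€271,750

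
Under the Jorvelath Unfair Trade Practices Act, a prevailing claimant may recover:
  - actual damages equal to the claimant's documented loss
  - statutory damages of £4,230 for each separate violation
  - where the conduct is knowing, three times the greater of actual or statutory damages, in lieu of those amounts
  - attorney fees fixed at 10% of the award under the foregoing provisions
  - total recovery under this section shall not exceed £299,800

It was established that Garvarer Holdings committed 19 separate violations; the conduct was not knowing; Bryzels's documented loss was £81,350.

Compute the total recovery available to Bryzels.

£177,892

Statutory damages: 19 × £4,230 = £80,370
Conduct not knowing: the in-lieu enhancement does not apply.
Actual plus statutory damages: £81,350 + £80,370 = £161,720
Attorney fees: 10% of £161,720 = £16,172
Total before cap: £161,720 + £16,172 = £177,892
Cap at £299,800: £177,892 is within the cap, no reduction.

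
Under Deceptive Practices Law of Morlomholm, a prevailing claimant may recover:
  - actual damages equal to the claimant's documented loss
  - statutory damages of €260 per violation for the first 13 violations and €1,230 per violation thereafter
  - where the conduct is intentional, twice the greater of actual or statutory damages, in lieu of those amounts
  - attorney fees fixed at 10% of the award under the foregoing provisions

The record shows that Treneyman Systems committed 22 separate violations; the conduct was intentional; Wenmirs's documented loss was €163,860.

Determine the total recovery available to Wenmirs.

First 13 violations: 13 × €260 = €3,380
Remaining violations: (22 − 13) × €1,230 = €11,070
Statutory damages: €3,380 + €11,070 = €14,450
Greater of actual damages (€163,860) or statutory damages (€14,450): €163,860
Doubled: 2 × €163,860 = €327,720
Attorney fees: 10% of €327,720 = €32,772
Total recovery: €327,720 + €32,772 = €360,492

€360,492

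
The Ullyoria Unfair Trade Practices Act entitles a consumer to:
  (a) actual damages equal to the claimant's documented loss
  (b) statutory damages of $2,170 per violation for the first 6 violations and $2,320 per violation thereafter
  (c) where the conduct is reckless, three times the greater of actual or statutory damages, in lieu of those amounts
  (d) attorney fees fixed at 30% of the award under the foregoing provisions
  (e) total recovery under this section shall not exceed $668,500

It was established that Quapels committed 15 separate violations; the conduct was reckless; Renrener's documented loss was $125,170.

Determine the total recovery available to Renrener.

$488,163

First 6 violations: 6 × $2,170 = $13,020
Remaining violations: (15 − 6) × $2,320 = $20,880
Statutory damages: $13,020 + $20,880 = $33,900
Greater of actual damages ($125,170) or statutory damages ($33,900): $125,170
Trebled: 3 × $125,170 = $375,510
Attorney fees: 30% of $375,510 = $112,653
Total before cap: $375,510 + $112,653 = $488,163
Cap at $668,500: $488,163 is within the cap, no reduction.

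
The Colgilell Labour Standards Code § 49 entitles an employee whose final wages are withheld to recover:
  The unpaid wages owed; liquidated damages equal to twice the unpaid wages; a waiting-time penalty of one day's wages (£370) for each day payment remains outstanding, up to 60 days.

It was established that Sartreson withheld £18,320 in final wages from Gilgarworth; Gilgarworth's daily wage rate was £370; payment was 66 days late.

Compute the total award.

Doubled: 2 × £18,320 = £36,640
Penalty days: min(66, 60) = 60
Waiting-time penalty: 60 × £370 = £22,200
Total award: £18,320 + £36,640 + £22,200 = £77,160

£77,160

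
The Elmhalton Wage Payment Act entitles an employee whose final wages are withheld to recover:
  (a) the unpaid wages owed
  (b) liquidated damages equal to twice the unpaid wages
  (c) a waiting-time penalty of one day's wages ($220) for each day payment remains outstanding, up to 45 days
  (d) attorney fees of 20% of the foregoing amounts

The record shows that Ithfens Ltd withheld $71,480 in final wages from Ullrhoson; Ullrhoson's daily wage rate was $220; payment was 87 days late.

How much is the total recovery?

Total award: $269,208

Doubled: 2 × $71,480 = $142,960
Penalty days: min(87, 45) = 45
Waiting-time penalty: 45 × $220 = $9,900
Subtotal: $71,480 + $142,960 + $9,900 = $224,340
Attorney fees: 20% of $224,340 = $44,868
Total award: $224,340 + $44,868 = $269,208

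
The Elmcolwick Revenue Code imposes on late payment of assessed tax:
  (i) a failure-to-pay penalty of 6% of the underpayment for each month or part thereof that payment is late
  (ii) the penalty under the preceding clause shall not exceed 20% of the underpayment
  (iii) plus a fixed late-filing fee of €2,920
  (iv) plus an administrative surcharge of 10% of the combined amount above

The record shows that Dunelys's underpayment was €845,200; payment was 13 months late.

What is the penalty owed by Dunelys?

Accrued rate: 6% × 13 = 78%, capped at 20% → 20%
Failure-to-pay penalty: 20% of €845,200 = €169,040
Penalty before surcharge: €169,040 + €2,920 = €171,960
Administrative surcharge: 10% of €171,960 = €17,196
Total penalty: €171,960 + €17,196 = €189,156

Penalty: €189,156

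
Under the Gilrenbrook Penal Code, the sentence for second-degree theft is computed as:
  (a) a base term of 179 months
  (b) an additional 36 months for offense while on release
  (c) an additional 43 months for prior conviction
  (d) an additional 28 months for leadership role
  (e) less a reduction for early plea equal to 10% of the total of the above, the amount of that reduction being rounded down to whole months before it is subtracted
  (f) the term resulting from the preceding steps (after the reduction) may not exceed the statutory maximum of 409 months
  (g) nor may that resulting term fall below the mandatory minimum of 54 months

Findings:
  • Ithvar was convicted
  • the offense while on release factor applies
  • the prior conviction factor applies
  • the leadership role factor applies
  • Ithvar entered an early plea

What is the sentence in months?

Offense while on release enhancement: +36 months
Prior conviction enhancement: +43 months
Leadership role enhancement: +28 months
Adjusted term: 179 months + 36 months + 43 months + 28 months = 286 months
Early plea reduction: 10% of 286 months = 28 months (rounded down)
After reduction: 286 − 28 = 258 months
Cap at 409 months: 258 months is within the cap, no reduction.
Minimum 54 months: 258 months meets the minimum, no increase.

258 months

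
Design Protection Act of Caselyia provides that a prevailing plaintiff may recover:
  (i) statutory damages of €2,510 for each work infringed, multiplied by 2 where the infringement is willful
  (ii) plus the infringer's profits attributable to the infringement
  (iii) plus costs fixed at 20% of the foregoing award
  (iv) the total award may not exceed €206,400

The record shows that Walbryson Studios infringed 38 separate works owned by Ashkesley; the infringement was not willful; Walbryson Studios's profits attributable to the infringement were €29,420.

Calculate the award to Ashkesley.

Statutory damages: 38 × €2,510 = €95,380
Infringement not willful: no ×2 enhancement.
Combined award: €95,380 + €29,420 = €124,800
Costs: 20% of €124,800 = €24,960
Award plus costs: €124,800 + €24,960 = €149,760
Cap at €206,400: €149,760 is within the cap, no reduction.

€149,760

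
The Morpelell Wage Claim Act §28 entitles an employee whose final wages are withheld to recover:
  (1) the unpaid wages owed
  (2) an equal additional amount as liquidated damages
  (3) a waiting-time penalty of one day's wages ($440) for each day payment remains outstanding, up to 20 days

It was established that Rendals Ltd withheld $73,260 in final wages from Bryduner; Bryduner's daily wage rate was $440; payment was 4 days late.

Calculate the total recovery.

Liquidated damages (equal amount): $73,260
Penalty days: min(4, 20) = 4
Waiting-time penalty: 4 × $440 = $1,760
Total award: $73,260 + $73,260 + $1,760 = $148,280

$148,280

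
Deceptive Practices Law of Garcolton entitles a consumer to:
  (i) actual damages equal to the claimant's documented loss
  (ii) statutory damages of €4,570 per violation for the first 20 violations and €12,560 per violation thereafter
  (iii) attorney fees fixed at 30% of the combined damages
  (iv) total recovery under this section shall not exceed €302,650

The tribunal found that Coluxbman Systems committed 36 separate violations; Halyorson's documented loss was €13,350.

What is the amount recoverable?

€302,650

First 20 violations: 20 × €4,570 = €91,400
Remaining violations: (36 − 20) × €12,560 = €200,960
Statutory damages: €91,400 + €200,960 = €292,360
Combined damages: €13,350 + €292,360 = €305,710
Attorney fees: 30% of €305,710 = €91,713
Total before cap: €305,710 + €91,713 = €397,423
Cap at €302,650: €397,423 exceeds the cap → €302,650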